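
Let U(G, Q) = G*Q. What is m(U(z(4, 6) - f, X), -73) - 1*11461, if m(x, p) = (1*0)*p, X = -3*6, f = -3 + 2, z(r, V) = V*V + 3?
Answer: -11461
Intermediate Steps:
z(r, V) = 3 + V² (z(r, V) = V² + 3 = 3 + V²)
f = -1
X = -18
m(x, p) = 0 (m(x, p) = 0*p = 0)
m(U(z(4, 6) - f, X), -73) - 1*11461 = 0 - 1*11461 = 0 - 11461 = -11461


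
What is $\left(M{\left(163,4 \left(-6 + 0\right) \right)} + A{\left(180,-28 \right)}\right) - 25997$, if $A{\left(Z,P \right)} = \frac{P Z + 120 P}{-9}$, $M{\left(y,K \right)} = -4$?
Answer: $- \frac{75203}{3} \approx -25068.0$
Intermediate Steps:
$A{\left(Z,P \right)} = - \frac{40 P}{3} - \frac{P Z}{9}$ ($A{\left(Z,P \right)} = \left(120 P + P Z\right) \left(- \frac{1}{9}\right) = - \frac{40 P}{3} - \frac{P Z}{9}$)
$\left(M{\left(163,4 \left(-6 + 0\right) \right)} + A{\left(180,-28 \right)}\right) - 25997 = \left(-4 - - \frac{28 \left(120 + 180\right)}{9}\right) - 25997 = \left(-4 - \left(- \frac{28}{9}\right) 300\right) - 25997 = \left(-4 + \frac{2800}{3}\right) - 25997 = \frac{2788}{3} - 25997 = - \frac{75203}{3}$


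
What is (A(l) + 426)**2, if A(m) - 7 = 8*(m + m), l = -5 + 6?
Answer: 201601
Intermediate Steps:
l = 1
A(m) = 7 + 16*m (A(m) = 7 + 8*(m + m) = 7 + 8*(2*m) = 7 + 16*m)
(A(l) + 426)**2 = ((7 + 16*1) + 426)**2 = ((7 + 16) + 426)**2 = (23 + 426)**2 = 449**2 = 201601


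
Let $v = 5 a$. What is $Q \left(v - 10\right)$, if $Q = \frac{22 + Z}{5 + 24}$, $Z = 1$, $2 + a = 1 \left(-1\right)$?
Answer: $- \frac{575}{29} \approx -19.828$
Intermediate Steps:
$a = -3$ ($a = -2 + 1 \left(-1\right) = -2 - 1 = -3$)
$Q = \frac{23}{29}$ ($Q = \frac{22 + 1}{5 + 24} = \frac{23}{29} \approx 0.7931$)
$v = -15$ ($v = 5 \left(-3\right) = -15$)
$Q \left(v - 10\right) = \frac{23 \left(-15 - 10\right)}{29} = \frac{23}{29} \left(-25\right) = - \frac{575}{29}$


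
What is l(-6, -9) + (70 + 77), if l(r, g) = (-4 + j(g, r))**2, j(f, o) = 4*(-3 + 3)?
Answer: 163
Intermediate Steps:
j(f, o) = 0 (j(f, o) = 4*0 = 0)
l(r, g) = 16 (l(r, g) = (-4 + 0)**2 = (-4)**2 = 16)
l(-6, -9) + (70 + 77) = 16 + (70 + 77) = 16 + 147 = 163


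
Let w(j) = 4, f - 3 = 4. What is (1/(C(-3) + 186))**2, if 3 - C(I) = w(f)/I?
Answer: 9/326041 ≈ 2.7604e-5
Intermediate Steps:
f = 7 (f = 3 + 4 = 7)
C(I) = 3 - 4/I
(1/(C(-3) + 186))**2 = (1/((3 - 4/(-3)) + 186))**2 = (1/((3 - 4*(-1/3)) + 186))**2 = (1/((3 + 4/3) + 186))**2 = (1/(13/3 + 186))**2 = (1/(571/3))**2 = (3/571)**2 = 9/326041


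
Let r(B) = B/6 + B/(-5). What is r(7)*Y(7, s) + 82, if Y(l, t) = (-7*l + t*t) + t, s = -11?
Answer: 2033/30 ≈ 67.767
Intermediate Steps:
Y(l, t) = t + t**2 - 7*l (Y(l, t) = (-7*l + t**2) + t = (t**2 - 7*l) + t = t + t**2 - 7*l)
r(B) = -B/30 (r(B) = B*(1/6) + B*(-1/5) = B/6 - B/5 = -B/30)
r(7)*Y(7, s) + 82 = (-1/30*7)*(-11 + (-11)**2 - 7*7) + 82 = -7*(-11 + 121 - 49)/30 + 82 = -7/30*61 + 82 = -427/30 + 82 = 2033/30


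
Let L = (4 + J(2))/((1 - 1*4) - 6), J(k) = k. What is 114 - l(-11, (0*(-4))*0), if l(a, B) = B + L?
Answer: 344/3 ≈ 114.67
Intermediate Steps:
L = -⅔ (L = (4 + 2)/((1 - 1*4) - 6) = 6/((1 - 4) - 6) = 6/(-3 - 6) = 6/(-9) = 6*(-⅑) = -⅔ ≈ -0.66667)
l(a, B) = -⅔ + B (l(a, B) = B - ⅔ = -⅔ + B)
114 - l(-11, (0*(-4))*0) = 114 - (-⅔ + (0*(-4))*0) = 114 - (-⅔ + 0*0) = 114 - (-⅔ + 0) = 114 - 1*(-⅔) = 114 + ⅔ = 344/3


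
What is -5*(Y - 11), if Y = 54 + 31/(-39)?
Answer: -8230/39 ≈ -211.03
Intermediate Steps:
Y = 2075/39 (Y = 54 + 31*(-1/39) = 54 - 31/39 = 2075/39 ≈ 53.205)
-5*(Y - 11) = -5*(2075/39 - 11) = -5*1646/39 = -8230/39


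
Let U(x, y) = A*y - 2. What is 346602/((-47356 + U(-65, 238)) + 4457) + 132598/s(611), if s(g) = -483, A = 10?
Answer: -1846804108/6523881 ≈ -283.08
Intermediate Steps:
U(x, y) = -2 + 10*y (U(x, y) = 10*y - 2 = -2 + 10*y)
346602/((-47356 + U(-65, 238)) + 4457) + 132598/s(611) = 346602/((-47356 + (-2 + 10*238)) + 4457) + 132598/(-483) = 346602/((-47356 + (-2 + 2380)) + 4457) + 132598*(-1/483) = 346602/((-47356 + 2378) + 4457) - 132598/483 = 346602/(-44978 + 4457) - 132598/483 = 346602/(-40521) - 132598/483 = 346602*(-1/40521) - 132598/483 = -115534/13507 - 132598/483 = -1846804108/6523881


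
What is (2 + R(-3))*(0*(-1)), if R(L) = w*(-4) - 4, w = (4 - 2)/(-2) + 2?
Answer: 0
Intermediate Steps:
w = 1 (w = -1/2*2 + 2 = -1 + 2 = 1)
R(L) = -8 (R(L) = 1*(-4) - 4 = -4 - 4 = -8)
(2 + R(-3))*(0*(-1)) = (2 - 8)*(0*(-1)) = -6*0 = 0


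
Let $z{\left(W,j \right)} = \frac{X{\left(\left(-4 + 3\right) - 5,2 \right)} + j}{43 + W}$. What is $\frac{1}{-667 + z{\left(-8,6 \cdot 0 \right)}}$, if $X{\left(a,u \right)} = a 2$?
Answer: $- \frac{35}{23357} \approx -0.0014985$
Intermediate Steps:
$X{\left(a,u \right)} = 2 a$
$z{\left(W,j \right)} = \frac{-12 + j}{43 + W}$ ($z{\left(W,j \right)} = \frac{2 \left(\left(-4 + 3\right) - 5\right) + j}{43 + W} = \frac{2 \left(-1 - 5\right) + j}{43 + W} = \frac{2 \left(-6\right) + j}{43 + W} = \frac{-12 + j}{43 + W}$)
$\frac{1}{-667 + z{\left(-8,6 \cdot 0 \right)}} = \frac{1}{-667 + \frac{-12 + 6 \cdot 0}{43 - 8}} = \frac{1}{-667 + \frac{-12 + 0}{35}} = \frac{1}{-667 + \frac{1}{35} \left(-12\right)} = \frac{1}{-667 - \frac{12}{35}} = \frac{1}{- \frac{23357}{35}} = - \frac{35}{23357}$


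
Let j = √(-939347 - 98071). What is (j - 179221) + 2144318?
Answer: 1965097 + I*√1037418 ≈ 1.9651e+6 + 1018.5*I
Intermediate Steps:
j = I*√1037418 (j = √(-1037418) = I*√1037418 ≈ 1018.5*I)
(j - 179221) + 2144318 = (I*√1037418 - 179221) + 2144318 = (-179221 + I*√1037418) + 2144318 = 1965097 + I*√1037418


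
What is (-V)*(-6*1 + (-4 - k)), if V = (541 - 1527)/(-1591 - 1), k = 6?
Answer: 1972/199 ≈ 9.9095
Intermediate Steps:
V = 493/796 (V = -986/(-1592) = -986*(-1/1592) = 493/796 ≈ 0.61935)
(-V)*(-6*1 + (-4 - k)) = (-1*493/796)*(-6*1 + (-4 - 1*6)) = -493*(-6 + (-4 - 6))/796 = -493*(-6 - 10)/796 = -493/796*(-16) = 1972/199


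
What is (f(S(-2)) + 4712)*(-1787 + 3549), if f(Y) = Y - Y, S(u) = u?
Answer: 8302544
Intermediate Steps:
f(Y) = 0
(f(S(-2)) + 4712)*(-1787 + 3549) = (0 + 4712)*(-1787 + 3549) = 4712*1762 = 8302544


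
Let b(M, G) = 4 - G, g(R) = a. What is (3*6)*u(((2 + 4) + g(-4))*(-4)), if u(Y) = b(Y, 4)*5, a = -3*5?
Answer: 0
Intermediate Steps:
a = -15
g(R) = -15
u(Y) = 0 (u(Y) = (4 - 1*4)*5 = (4 - 4)*5 = 0*5 = 0)
(3*6)*u(((2 + 4) + g(-4))*(-4)) = (3*6)*0 = 18*0 = 0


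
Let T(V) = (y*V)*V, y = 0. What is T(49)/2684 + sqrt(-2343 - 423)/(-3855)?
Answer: -I*sqrt(2766)/3855 ≈ -0.013643*I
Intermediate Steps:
T(V) = 0 (T(V) = (0*V)*V = 0*V = 0)
T(49)/2684 + sqrt(-2343 - 423)/(-3855) = 0/2684 + sqrt(-2343 - 423)/(-3855) = 0*(1/2684) + sqrt(-2766)*(-1/3855) = 0 + (I*sqrt(2766))*(-1/3855) = 0 - I*sqrt(2766)/3855 = -I*sqrt(2766)/3855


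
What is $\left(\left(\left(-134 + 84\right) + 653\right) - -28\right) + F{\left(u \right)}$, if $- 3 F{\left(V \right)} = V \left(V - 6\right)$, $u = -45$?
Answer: $-134$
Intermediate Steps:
$F{\left(V \right)} = - \frac{V \left(-6 + V\right)}{3}$ ($F{\left(V \right)} = - \frac{V \left(V - 6\right)}{3} = - \frac{V \left(-6 + V\right)}{3}$)
$\left(\left(\left(-134 + 84\right) + 653\right) - -28\right) + F{\left(u \right)} = \left(\left(\left(-134 + 84\right) + 653\right) - -28\right) + \frac{1}{3} \left(-45\right) \left(6 - -45\right) = \left(\left(-50 + 653\right) + \left(52 - 24\right)\right) + \frac{1}{3} \left(-45\right) \left(6 + 45\right) = \left(603 + 28\right) + \frac{1}{3} \left(-45\right) 51 = 631 - 765 = -134$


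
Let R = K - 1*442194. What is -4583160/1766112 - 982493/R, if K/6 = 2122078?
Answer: -1209655934647/452208341556 ≈ -2.6750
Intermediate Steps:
K = 12732468 (K = 6*2122078 = 12732468)
R = 12290274 (R = 12732468 - 1*442194 = 12732468 - 442194 = 12290274)
-4583160/1766112 - 982493/R = -4583160/1766112 - 982493/12290274 = -4583160*1/1766112 - 982493*1/12290274 = -190965/73588 - 982493/12290274 = -1209655934647/452208341556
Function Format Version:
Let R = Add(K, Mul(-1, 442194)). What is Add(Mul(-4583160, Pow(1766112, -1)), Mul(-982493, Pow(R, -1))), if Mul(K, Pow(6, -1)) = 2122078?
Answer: Rational(-1209655934647, 452208341556) ≈ -2.6750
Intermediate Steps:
K = 12732468 (K = Mul(6, 2122078) = 12732468)
R = 12290274 (R = Add(12732468, Mul(-1, 442194)) = Add(12732468, -442194) = 12290274)
Add(Mul(-4583160, Pow(1766112, -1)), Mul(-982493, Pow(R, -1))) = Add(Mul(-4583160, Pow(1766112, -1)), Mul(-982493, Pow(12290274, -1))) = Add(Mul(-4583160, Rational(1, 1766112)), Mul(-982493, Rational(1, 12290274))) = Add(Rational(-190965, 73588), Rational(-982493, 12290274)) = Rational(-1209655934647, 452208341556)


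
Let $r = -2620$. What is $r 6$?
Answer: $-15720$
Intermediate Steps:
$r 6 = \left(-2620\right) 6 = -15720$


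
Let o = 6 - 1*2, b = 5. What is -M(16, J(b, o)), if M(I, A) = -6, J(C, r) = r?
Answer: 6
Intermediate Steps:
o = 4 (o = 6 - 2 = 4)
-M(16, J(b, o)) = -1*(-6) = 6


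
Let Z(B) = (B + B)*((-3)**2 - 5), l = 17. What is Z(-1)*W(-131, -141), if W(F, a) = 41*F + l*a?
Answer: 62144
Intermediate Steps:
W(F, a) = 17*a + 41*F (W(F, a) = 41*F + 17*a = 17*a + 41*F)
Z(B) = 8*B (Z(B) = (2*B)*(9 - 5) = (2*B)*4 = 8*B)
Z(-1)*W(-131, -141) = (8*(-1))*(17*(-141) + 41*(-131)) = -8*(-2397 - 5371) = -8*(-7768) = 62144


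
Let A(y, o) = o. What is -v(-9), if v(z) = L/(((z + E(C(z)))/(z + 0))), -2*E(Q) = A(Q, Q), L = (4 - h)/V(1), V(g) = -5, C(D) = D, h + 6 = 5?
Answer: 2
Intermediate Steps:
h = -1 (h = -6 + 5 = -1)
L = -1 (L = (4 - 1*(-1))/(-5) = (4 + 1)*(-⅕) = 5*(-⅕) = -1)
E(Q) = -Q/2
v(z) = -2 (v(z) = -1/((z - z/2)/(z + 0)) = -1/((z/2)/z) = -1/½ = -1*2 = -2)
-v(-9) = -1*(-2) = 2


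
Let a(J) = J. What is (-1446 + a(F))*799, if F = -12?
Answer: -1164942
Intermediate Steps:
(-1446 + a(F))*799 = (-1446 - 12)*799 = -1458*799 = -1164942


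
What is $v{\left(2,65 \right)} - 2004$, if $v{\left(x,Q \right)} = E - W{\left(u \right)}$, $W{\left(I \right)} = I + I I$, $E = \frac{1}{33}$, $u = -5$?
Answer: $- \frac{66791}{33} \approx -2024.0$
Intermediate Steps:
$E = \frac{1}{33} \approx 0.030303$
$W{\left(I \right)} = I + I^{2}$
$v{\left(x,Q \right)} = - \frac{659}{33}$ ($v{\left(x,Q \right)} = \frac{1}{33} - - 5 \left(1 - 5\right) = \frac{1}{33} - \left(-5\right) \left(-4\right) = \frac{1}{33} - 20 = - \frac{659}{33}$)
$v{\left(2,65 \right)} - 2004 = - \frac{659}{33} - 2004 = - \frac{66791}{33}$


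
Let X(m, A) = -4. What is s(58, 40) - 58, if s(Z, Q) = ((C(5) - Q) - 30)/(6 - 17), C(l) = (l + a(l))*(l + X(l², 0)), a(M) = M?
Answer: -578/11 ≈ -52.545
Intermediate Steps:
C(l) = 2*l*(-4 + l) (C(l) = (l + l)*(l - 4) = (2*l)*(-4 + l) = 2*l*(-4 + l))
s(Z, Q) = 20/11 + Q/11 (s(Z, Q) = ((2*5*(-4 + 5) - Q) - 30)/(6 - 17) = ((2*5*1 - Q) - 30)/(-11) = ((10 - Q) - 30)*(-1/11) = (-20 - Q)*(-1/11) = 20/11 + Q/11)
s(58, 40) - 58 = (20/11 + (1/11)*40) - 58 = (20/11 + 40/11) - 58 = 60/11 - 58 = -578/11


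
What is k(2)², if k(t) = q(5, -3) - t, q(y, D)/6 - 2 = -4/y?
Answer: 676/25 ≈ 27.040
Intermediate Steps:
q(y, D) = 12 - 24/y (q(y, D) = 12 + 6*(-4/y) = 12 - 24/y)
k(t) = 36/5 - t (k(t) = (12 - 24/5) - t = 36/5 - t)
k(2)² = (36/5 - 1*2)² = (36/5 - 2)² = (26/5)² = 676/25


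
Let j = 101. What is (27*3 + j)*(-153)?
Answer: -27846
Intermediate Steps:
(27*3 + j)*(-153) = (27*3 + 101)*(-153) = (81 + 101)*(-153) = 182*(-153) = -27846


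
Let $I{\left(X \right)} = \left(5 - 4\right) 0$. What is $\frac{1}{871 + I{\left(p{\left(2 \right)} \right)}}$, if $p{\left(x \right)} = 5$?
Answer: $\frac{1}{871} \approx 0.0011481$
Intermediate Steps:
$I{\left(X \right)} = 0$ ($I{\left(X \right)} = 1 \cdot 0 = 0$)
$\frac{1}{871 + I{\left(p{\left(2 \right)} \right)}} = \frac{1}{871 + 0} = \frac{1}{871}$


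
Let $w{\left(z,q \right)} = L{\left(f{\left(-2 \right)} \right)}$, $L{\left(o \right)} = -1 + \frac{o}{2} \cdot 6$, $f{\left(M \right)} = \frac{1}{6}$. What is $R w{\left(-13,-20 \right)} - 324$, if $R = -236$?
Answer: $-206$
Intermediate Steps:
$f{\left(M \right)} = \frac{1}{6}$
$L{\left(o \right)} = -1 + 3 o$ ($L{\left(o \right)} = -1 + o \frac{1}{2} \cdot 6 = -1 + \frac{o}{2} \cdot 6 = -1 + 3 o$)
$w{\left(z,q \right)} = - \frac{1}{2}$ ($w{\left(z,q \right)} = -1 + 3 \cdot \frac{1}{6} = -1 + \frac{1}{2} = - \frac{1}{2}$)
$R w{\left(-13,-20 \right)} - 324 = \left(-236\right) \left(- \frac{1}{2}\right) - 324 = 118 - 324 = -206$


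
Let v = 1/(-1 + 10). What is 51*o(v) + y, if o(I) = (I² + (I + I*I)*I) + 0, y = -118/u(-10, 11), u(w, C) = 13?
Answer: -24475/3159 ≈ -7.7477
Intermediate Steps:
v = ⅑ (v = 1/9 = ⅑ ≈ 0.11111)
y = -118/13 ≈ -9.0769
o(I) = I² + I*(I + I²) (o(I) = (I² + (I + I²)*I) + 0 = (I² + I*(I + I²)) + 0 = I² + I*(I + I²))
51*o(v) + y = 51*((⅑)²*(2 + ⅑)) - 118/13 = 51*((1/81)*(19/9)) - 118/13 = 51*(19/729) - 118/13 = 323/243 - 118/13 = -24475/3159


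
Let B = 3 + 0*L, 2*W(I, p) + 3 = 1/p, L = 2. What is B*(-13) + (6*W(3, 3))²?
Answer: 25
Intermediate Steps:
W(I, p) = -3/2 + 1/(2*p)
B = 3 (B = 3 + 0*2 = 3 + 0 = 3)
B*(-13) + (6*W(3, 3))² = 3*(-13) + (6*((½)*(1 - 3*3)/3))² = -39 + (6*((½)*(⅓)*(1 - 9)))² = -39 + (6*((½)*(⅓)*(-8)))² = -39 + (6*(-4/3))² = -39 + (-8)² = -39 + 64 = 25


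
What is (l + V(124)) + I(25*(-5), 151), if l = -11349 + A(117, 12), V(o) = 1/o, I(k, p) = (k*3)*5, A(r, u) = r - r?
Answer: -1639775/124 ≈ -13224.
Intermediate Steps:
A(r, u) = 0
I(k, p) = 15*k (I(k, p) = (3*k)*5 = 15*k)
l = -11349 (l = -11349 + 0 = -11349)
(l + V(124)) + I(25*(-5), 151) = (-11349 + 1/124) + 15*(25*(-5)) = (-11349 + 1/124) + 15*(-125) = -1407275/124 - 1875 = -1639775/124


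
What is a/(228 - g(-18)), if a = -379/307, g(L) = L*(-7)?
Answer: -379/31314 ≈ -0.012103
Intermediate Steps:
g(L) = -7*L
a = -379/307 (a = -379*1/307 = -379/307 ≈ -1.2345)
a/(228 - g(-18)) = -379/(307*(228 - (-7)*(-18))) = -379/(307*(228 - 1*126)) = -379/(307*(228 - 126)) = -379/307/102 = -379/307*1/102 = -379/31314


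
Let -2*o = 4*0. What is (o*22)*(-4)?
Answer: 0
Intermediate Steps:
o = 0 (o = -2*0 = -½*0 = 0)
(o*22)*(-4) = (0*22)*(-4) = 0*(-4) = 0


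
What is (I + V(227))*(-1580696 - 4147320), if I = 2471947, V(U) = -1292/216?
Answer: -382301578038520/27 ≈ -1.4159e+13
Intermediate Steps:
V(U) = -323/54 (V(U) = -1292*1/216 = -323/54)
(I + V(227))*(-1580696 - 4147320) = (2471947 - 323/54)*(-1580696 - 4147320) = (133484815/54)*(-5728016) = -382301578038520/27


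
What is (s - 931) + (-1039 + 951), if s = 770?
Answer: -249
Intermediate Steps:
(s - 931) + (-1039 + 951) = (770 - 931) + (-1039 + 951) = -161 - 88 = -249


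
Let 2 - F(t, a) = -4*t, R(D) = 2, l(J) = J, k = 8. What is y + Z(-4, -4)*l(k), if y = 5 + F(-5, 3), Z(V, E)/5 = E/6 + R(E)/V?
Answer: -179/3 ≈ -59.667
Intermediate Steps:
F(t, a) = 2 + 4*t (F(t, a) = 2 - (-4)*t = 2 + 4*t)
Z(V, E) = 10/V + 5*E/6 (Z(V, E) = 5*(E/6 + 2/V) = 5*(2/V + E/6) = 10/V + 5*E/6)
y = -13 (y = 5 + (2 + 4*(-5)) = 5 + (2 - 20) = 5 - 18 = -13)
y + Z(-4, -4)*l(k) = -13 + (10/(-4) + (⅚)*(-4))*8 = -13 + (10*(-¼) - 10/3)*8 = -13 + (-5/2 - 10/3)*8 = -13 - 35/6*8 = -13 - 140/3 = -179/3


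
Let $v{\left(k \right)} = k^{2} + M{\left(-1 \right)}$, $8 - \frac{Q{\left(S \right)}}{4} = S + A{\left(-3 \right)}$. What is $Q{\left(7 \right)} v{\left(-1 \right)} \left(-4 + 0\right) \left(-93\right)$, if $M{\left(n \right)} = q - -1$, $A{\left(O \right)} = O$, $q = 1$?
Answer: $17856$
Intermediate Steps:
$M{\left(n \right)} = 2$ ($M{\left(n \right)} = 1 - -1 = 1 + 1 = 2$)
$Q{\left(S \right)} = 44 - 4 S$ ($Q{\left(S \right)} = 32 - 4 \left(S - 3\right) = 32 - 4 \left(-3 + S\right) = 32 - \left(-12 + 4 S\right) = 44 - 4 S$)
$v{\left(k \right)} = 2 + k^{2}$ ($v{\left(k \right)} = k^{2} + 2 = 2 + k^{2}$)
$Q{\left(7 \right)} v{\left(-1 \right)} \left(-4 + 0\right) \left(-93\right) = \left(44 - 28\right) \left(2 + \left(-1\right)^{2}\right) \left(-4 + 0\right) \left(-93\right) = \left(44 - 28\right) \left(2 + 1\right) \left(-4\right) \left(-93\right) = 16 \cdot 3 \left(-4\right) \left(-93\right) = 16 \left(-12\right) \left(-93\right) = \left(-192\right) \left(-93\right) = 17856$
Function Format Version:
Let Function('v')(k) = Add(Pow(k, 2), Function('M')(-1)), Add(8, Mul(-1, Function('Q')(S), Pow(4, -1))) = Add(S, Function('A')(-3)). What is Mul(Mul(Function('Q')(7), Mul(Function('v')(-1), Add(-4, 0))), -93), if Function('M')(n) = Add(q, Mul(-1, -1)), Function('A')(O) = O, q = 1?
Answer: 17856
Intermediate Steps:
Function('M')(n) = 2 (Function('M')(n) = Add(1, Mul(-1, -1)) = Add(1, 1) = 2)
Function('Q')(S) = Add(44, Mul(-4, S)) (Function('Q')(S) = Add(32, Mul(-4, Add(S, -3))) = Add(32, Mul(-4, Add(-3, S))) = Add(32, Add(12, Mul(-4, S))) = Add(44, Mul(-4, S)))
Function('v')(k) = Add(2, Pow(k, 2)) (Function('v')(k) = Add(Pow(k, 2), 2) = Add(2, Pow(k, 2)))
Mul(Mul(Function('Q')(7), Mul(Function('v')(-1), Add(-4, 0))), -93) = Mul(Mul(Add(44, Mul(-4, 7)), Mul(Add(2, Pow(-1, 2)), Add(-4, 0))), -93) = Mul(Mul(Add(44, -28), Mul(Add(2, 1), -4)), -93) = Mul(Mul(16, Mul(3, -4)), -93) = Mul(Mul(16, -12), -93) = Mul(-192, -93) = 17856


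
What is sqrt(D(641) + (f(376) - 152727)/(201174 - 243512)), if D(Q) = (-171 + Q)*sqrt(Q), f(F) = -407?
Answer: sqrt(1620846823 + 210619483670*sqrt(641))/21169 ≈ 109.10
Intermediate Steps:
D(Q) = sqrt(Q)*(-171 + Q)
sqrt(D(641) + (f(376) - 152727)/(201174 - 243512)) = sqrt(sqrt(641)*(-171 + 641) + (-407 - 152727)/(201174 - 243512)) = sqrt(sqrt(641)*470 - 153134/(-42338)) = sqrt(470*sqrt(641) - 153134*(-1/42338)) = sqrt(470*sqrt(641) + 76567/21169) = sqrt(76567/21169 + 470*sqrt(641))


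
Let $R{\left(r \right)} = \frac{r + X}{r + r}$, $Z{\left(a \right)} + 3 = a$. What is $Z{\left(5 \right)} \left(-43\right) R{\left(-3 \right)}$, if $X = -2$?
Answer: $- \frac{215}{3} \approx -71.667$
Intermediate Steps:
$Z{\left(a \right)} = -3 + a$
$R{\left(r \right)} = \frac{-2 + r}{2 r}$ ($R{\left(r \right)} = \frac{r - 2}{r + r} = \frac{-2 + r}{2 r}$)
$Z{\left(5 \right)} \left(-43\right) R{\left(-3 \right)} = \left(-3 + 5\right) \left(-43\right) \frac{-2 - 3}{2 \left(-3\right)} = 2 \left(-43\right) \frac{1}{2} \left(- \frac{1}{3}\right) \left(-5\right) = \left(-86\right) \frac{5}{6} = - \frac{215}{3}$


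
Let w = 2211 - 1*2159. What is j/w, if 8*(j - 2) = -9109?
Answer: -9093/416 ≈ -21.858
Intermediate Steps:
j = -9093/8 (j = 2 + (1/8)*(-9109) = 2 - 9109/8 = -9093/8 ≈ -1136.6)
w = 52 (w = 2211 - 2159 = 52)
j/w = -9093/8/52 = -9093/8*1/52 = -9093/416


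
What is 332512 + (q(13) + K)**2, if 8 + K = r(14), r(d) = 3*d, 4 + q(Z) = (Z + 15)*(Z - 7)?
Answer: 371716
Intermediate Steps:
q(Z) = -4 + (-7 + Z)*(15 + Z) (q(Z) = -4 + (Z + 15)*(Z - 7) = -4 + (15 + Z)*(-7 + Z) = -4 + (-7 + Z)*(15 + Z))
K = 34 (K = -8 + 3*14 = -8 + 42 = 34)
332512 + (q(13) + K)**2 = 332512 + ((-109 + 13**2 + 8*13) + 34)**2 = 332512 + ((-109 + 169 + 104) + 34)**2 = 332512 + (164 + 34)**2 = 332512 + 198**2 = 332512 + 39204 = 371716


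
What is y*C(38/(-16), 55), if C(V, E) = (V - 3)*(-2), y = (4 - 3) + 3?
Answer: 43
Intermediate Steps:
y = 4 (y = 1 + 3 = 4)
C(V, E) = 6 - 2*V (C(V, E) = (-3 + V)*(-2) = 6 - 2*V)
y*C(38/(-16), 55) = 4*(6 - 76/(-16)) = 4*(6 - 76*(-1)/16) = 4*(6 - 2*(-19/8)) = 4*(6 + 19/4) = 4*(43/4) = 43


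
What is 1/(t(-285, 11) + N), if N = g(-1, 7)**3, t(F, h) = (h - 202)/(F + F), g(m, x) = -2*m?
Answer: 570/4751 ≈ 0.11997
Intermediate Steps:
t(F, h) = (-202 + h)/(2*F) (t(F, h) = (-202 + h)/((2*F)) = (-202 + h)*(1/(2*F)) = (-202 + h)/(2*F))
N = 8 (N = (-2*(-1))**3 = 2**3 = 8)
1/(t(-285, 11) + N) = 1/((1/2)*(-202 + 11)/(-285) + 8) = 1/((1/2)*(-1/285)*(-191) + 8) = 1/(191/570 + 8) = 1/(4751/570) = 570/4751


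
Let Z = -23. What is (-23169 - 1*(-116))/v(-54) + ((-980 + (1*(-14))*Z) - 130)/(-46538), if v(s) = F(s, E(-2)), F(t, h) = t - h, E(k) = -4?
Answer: 536439957/1163450 ≈ 461.08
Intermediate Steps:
v(s) = 4 + s (v(s) = s - 1*(-4) = s + 4 = 4 + s)
(-23169 - 1*(-116))/v(-54) + ((-980 + (1*(-14))*Z) - 130)/(-46538) = (-23169 - 1*(-116))/(4 - 54) + ((-980 + (1*(-14))*(-23)) - 130)/(-46538) = (-23169 + 116)/(-50) + ((-980 - 14*(-23)) - 130)*(-1/46538) = -23053*(-1/50) + ((-980 + 322) - 130)*(-1/46538) = 23053/50 + (-658 - 130)*(-1/46538) = 23053/50 - 788*(-1/46538) = 23053/50 + 394/23269 = 536439957/1163450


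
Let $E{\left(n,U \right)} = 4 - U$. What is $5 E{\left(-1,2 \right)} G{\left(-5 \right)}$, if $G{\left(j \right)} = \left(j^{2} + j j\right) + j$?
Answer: $450$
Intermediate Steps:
$G{\left(j \right)} = j + 2 j^{2}$ ($G{\left(j \right)} = \left(j^{2} + j^{2}\right) + j = 2 j^{2} + j = j + 2 j^{2}$)
$5 E{\left(-1,2 \right)} G{\left(-5 \right)} = 5 \left(4 - 2\right) \left(- 5 \left(1 + 2 \left(-5\right)\right)\right) = 5 \left(4 - 2\right) \left(- 5 \left(1 - 10\right)\right) = 5 \cdot 2 \left(\left(-5\right) \left(-9\right)\right) = 10 \cdot 45 = 450$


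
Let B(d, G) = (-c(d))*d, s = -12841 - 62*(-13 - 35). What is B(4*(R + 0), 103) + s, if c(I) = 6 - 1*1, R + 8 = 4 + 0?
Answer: -9785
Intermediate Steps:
R = -4 (R = -8 + (4 + 0) = -8 + 4 = -4)
c(I) = 5 (c(I) = 6 - 1 = 5)
s = -9865 (s = -12841 - 62*(-48) = -12841 - 1*(-2976) = -12841 + 2976 = -9865)
B(d, G) = -5*d (B(d, G) = (-1*5)*d = -5*d)
B(4*(R + 0), 103) + s = -20*(-4 + 0) - 9865 = -20*(-4) - 9865 = -5*(-16) - 9865 = 80 - 9865 = -9785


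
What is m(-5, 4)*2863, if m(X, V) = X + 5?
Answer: 0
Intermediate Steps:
m(X, V) = 5 + X
m(-5, 4)*2863 = (5 - 5)*2863 = 0*2863 = 0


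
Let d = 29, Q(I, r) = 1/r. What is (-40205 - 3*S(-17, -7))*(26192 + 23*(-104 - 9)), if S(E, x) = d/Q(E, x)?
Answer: -934188428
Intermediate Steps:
S(E, x) = 29*x (S(E, x) = 29/(1/x) = 29*x)
(-40205 - 3*S(-17, -7))*(26192 + 23*(-104 - 9)) = (-40205 - 87*(-7))*(26192 + 23*(-104 - 9)) = (-40205 - 3*(-203))*(26192 + 23*(-113)) = (-40205 + 609)*(26192 - 2599) = -39596*23593 = -934188428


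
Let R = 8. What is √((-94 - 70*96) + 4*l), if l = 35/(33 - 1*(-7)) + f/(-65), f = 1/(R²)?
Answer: I*√460389865/260 ≈ 82.526*I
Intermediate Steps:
f = 1/64 (f = 1/(8²) = 1/64 ≈ 0.015625)
l = 3639/4160 (l = 35/(33 - 1*(-7)) + (1/64)/(-65) = 35/(33 + 7) + (1/64)*(-1/65) = 35/40 - 1/4160 = 35*(1/40) - 1/4160 = 7/8 - 1/4160 = 3639/4160 ≈ 0.87476)
√((-94 - 70*96) + 4*l) = √((-94 - 70*96) + 4*(3639/4160)) = √((-94 - 6720) + 3639/1040) = √(-6814 + 3639/1040) = √(-7082921/1040) = I*√460389865/260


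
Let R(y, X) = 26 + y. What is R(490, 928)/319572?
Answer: 43/26631 ≈ 0.0016147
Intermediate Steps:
R(490, 928)/319572 = (26 + 490)/319572 = 516*(1/319572) = 43/26631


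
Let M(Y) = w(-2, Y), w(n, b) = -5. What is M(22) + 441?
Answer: 436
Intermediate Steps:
M(Y) = -5
M(22) + 441 = -5 + 441 = 436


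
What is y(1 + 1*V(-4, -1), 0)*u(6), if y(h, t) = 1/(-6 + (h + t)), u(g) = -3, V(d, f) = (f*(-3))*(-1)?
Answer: 3/8 ≈ 0.37500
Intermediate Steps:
V(d, f) = 3*f (V(d, f) = -3*f*(-1) = 3*f)
y(h, t) = 1/(-6 + h + t)
y(1 + 1*V(-4, -1), 0)*u(6) = -3/(-6 + (1 + 1*(3*(-1))) + 0) = -3/(-6 + (1 + 1*(-3)) + 0) = -3/(-6 + (1 - 3) + 0) = -3/(-6 - 2 + 0) = -3/(-8) = -⅛*(-3) = 3/8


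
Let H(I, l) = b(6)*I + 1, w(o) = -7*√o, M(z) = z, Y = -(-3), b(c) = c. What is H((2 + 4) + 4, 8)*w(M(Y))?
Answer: -427*√3 ≈ -739.59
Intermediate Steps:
Y = 3 (Y = -1*(-3) = 3)
H(I, l) = 1 + 6*I (H(I, l) = 6*I + 1 = 1 + 6*I)
H((2 + 4) + 4, 8)*w(M(Y)) = (1 + 6*((2 + 4) + 4))*(-7*√3) = (1 + 6*(6 + 4))*(-7*√3) = (1 + 6*10)*(-7*√3) = (1 + 60)*(-7*√3) = 61*(-7*√3) = -427*√3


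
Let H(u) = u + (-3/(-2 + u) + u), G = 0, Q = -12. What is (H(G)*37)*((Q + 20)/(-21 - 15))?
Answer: -37/3 ≈ -12.333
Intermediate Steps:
H(u) = -3/(-2 + u) + 2*u (H(u) = u + (u - 3/(-2 + u)) = -3/(-2 + u) + 2*u)
(H(G)*37)*((Q + 20)/(-21 - 15)) = (((-3 - 4*0 + 2*0²)/(-2 + 0))*37)*((-12 + 20)/(-21 - 15)) = (((-3 + 0 + 2*0)/(-2))*37)*(8/(-36)) = (-(-3 + 0 + 0)/2*37)*(8*(-1/36)) = (-½*(-3)*37)*(-2/9) = ((3/2)*37)*(-2/9) = (111/2)*(-2/9) = -37/3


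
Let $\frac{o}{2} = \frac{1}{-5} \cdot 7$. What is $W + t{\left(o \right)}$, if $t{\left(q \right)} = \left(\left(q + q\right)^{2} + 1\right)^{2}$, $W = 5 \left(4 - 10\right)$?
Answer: $\frac{635731}{625} \approx 1017.2$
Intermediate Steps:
$W = -30$ ($W = 5 \left(-6\right) = -30$)
$o = - \frac{14}{5}$ ($o = 2 \frac{1}{-5} \cdot 7 = 2 \left(\left(- \frac{1}{5}\right) 7\right) = 2 \left(- \frac{7}{5}\right) = - \frac{14}{5} \approx -2.8$)
$t{\left(q \right)} = \left(1 + 4 q^{2}\right)^{2}$ ($t{\left(q \right)} = \left(\left(2 q\right)^{2} + 1\right)^{2} = \left(4 q^{2} + 1\right)^{2} = \left(1 + 4 q^{2}\right)^{2}$)
$W + t{\left(o \right)} = -30 + \left(1 + 4 \left(- \frac{14}{5}\right)^{2}\right)^{2} = -30 + \left(1 + 4 \cdot \frac{196}{25}\right)^{2} = -30 + \left(1 + \frac{784}{25}\right)^{2} = -30 + \left(\frac{809}{25}\right)^{2} = -30 + \frac{654481}{625} = \frac{635731}{625}$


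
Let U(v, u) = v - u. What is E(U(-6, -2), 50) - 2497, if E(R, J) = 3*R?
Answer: -2509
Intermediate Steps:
E(U(-6, -2), 50) - 2497 = 3*(-6 - 1*(-2)) - 2497 = 3*(-6 + 2) - 2497 = 3*(-4) - 2497 = -12 - 2497 = -2509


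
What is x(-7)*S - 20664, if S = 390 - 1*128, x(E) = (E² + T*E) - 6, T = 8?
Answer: -24070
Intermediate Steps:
x(E) = -6 + E² + 8*E (x(E) = (E² + 8*E) - 6 = -6 + E² + 8*E)
S = 262 (S = 390 - 128 = 262)
x(-7)*S - 20664 = (-6 + (-7)² + 8*(-7))*262 - 20664 = (-6 + 49 - 56)*262 - 20664 = -13*262 - 20664 = -3406 - 20664 = -24070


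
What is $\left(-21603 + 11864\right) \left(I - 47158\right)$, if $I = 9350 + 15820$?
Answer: $214141132$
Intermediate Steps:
$I = 25170$
$\left(-21603 + 11864\right) \left(I - 47158\right) = \left(-21603 + 11864\right) \left(25170 - 47158\right) = \left(-9739\right) \left(-21988\right) = 214141132$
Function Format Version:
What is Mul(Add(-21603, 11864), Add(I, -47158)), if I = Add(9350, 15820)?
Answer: 214141132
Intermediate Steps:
I = 25170
Mul(Add(-21603, 11864), Add(I, -47158)) = Mul(Add(-21603, 11864), Add(25170, -47158)) = Mul(-9739, -21988) = 214141132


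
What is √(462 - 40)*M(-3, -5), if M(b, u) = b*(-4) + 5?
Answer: 17*√422 ≈ 349.22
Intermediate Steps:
M(b, u) = 5 - 4*b (M(b, u) = -4*b + 5 = 5 - 4*b)
√(462 - 40)*M(-3, -5) = √(462 - 40)*(5 - 4*(-3)) = √422*(5 + 12) = √422*17 = 17*√422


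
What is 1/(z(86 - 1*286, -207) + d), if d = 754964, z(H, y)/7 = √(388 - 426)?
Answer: 53926/40712188797 - I*√38/81424377594 ≈ 1.3246e-6 - 7.5707e-11*I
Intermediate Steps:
z(H, y) = 7*I*√38 (z(H, y) = 7*√(388 - 426) = 7*√(-38) = 7*(I*√38) = 7*I*√38)
1/(z(86 - 1*286, -207) + d) = 1/(7*I*√38 + 754964) = 1/(754964 + 7*I*√38)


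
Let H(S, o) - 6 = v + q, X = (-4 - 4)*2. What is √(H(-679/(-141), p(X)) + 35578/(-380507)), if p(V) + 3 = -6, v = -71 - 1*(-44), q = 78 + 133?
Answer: 4*√1718482622579/380507 ≈ 13.781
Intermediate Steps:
q = 211
v = -27 (v = -71 + 44 = -27)
X = -16 (X = -8*2 = -16)
p(V) = -9 (p(V) = -3 - 6 = -9)
H(S, o) = 190 (H(S, o) = 6 + (-27 + 211) = 6 + 184 = 190)
√(H(-679/(-141), p(X)) + 35578/(-380507)) = √(190 + 35578/(-380507)) = √(190 + 35578*(-1/380507)) = √(190 - 35578/380507) = √(72260752/380507) = 4*√1718482622579/380507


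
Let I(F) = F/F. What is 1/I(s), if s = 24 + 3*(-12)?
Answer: 1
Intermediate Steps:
s = -12 (s = 24 - 36 = -12)
I(F) = 1
1/I(s) = 1/1 = 1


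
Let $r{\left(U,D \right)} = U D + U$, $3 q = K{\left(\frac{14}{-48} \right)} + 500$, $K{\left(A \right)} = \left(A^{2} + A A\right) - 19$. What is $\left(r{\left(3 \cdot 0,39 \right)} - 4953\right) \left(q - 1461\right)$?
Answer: $\frac{1855273277}{288} \approx 6.4419 \cdot 10^{6}$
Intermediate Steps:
$K{\left(A \right)} = -19 + 2 A^{2}$ ($K{\left(A \right)} = \left(A^{2} + A^{2}\right) - 19 = 2 A^{2} - 19 = -19 + 2 A^{2}$)
$q = \frac{138577}{864}$ ($q = \frac{\left(-19 + 2 \left(\frac{14}{-48}\right)^{2}\right) + 500}{3} = \frac{\left(-19 + 2 \left(14 \left(- \frac{1}{48}\right)\right)^{2}\right) + 500}{3} = \frac{\left(-19 + 2 \left(- \frac{7}{24}\right)^{2}\right) + 500}{3} = \frac{\left(-19 + 2 \cdot \frac{49}{576}\right) + 500}{3} = \frac{\left(-19 + \frac{49}{288}\right) + 500}{3} = \frac{- \frac{5423}{288} + 500}{3} = \frac{1}{3} \cdot \frac{138577}{288} = \frac{138577}{864} \approx 160.39$)
$r{\left(U,D \right)} = U + D U$ ($r{\left(U,D \right)} = D U + U = U + D U$)
$\left(r{\left(3 \cdot 0,39 \right)} - 4953\right) \left(q - 1461\right) = \left(3 \cdot 0 \left(1 + 39\right) - 4953\right) \left(\frac{138577}{864} - 1461\right) = \left(0 \cdot 40 - 4953\right) \left(- \frac{1123727}{864}\right) = \left(0 - 4953\right) \left(- \frac{1123727}{864}\right) = \left(-4953\right) \left(- \frac{1123727}{864}\right) = \frac{1855273277}{288}$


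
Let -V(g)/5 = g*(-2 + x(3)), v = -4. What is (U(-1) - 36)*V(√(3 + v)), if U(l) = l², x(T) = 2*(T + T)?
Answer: 1750*I ≈ 1750.0*I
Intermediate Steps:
x(T) = 4*T (x(T) = 2*(2*T) = 4*T)
V(g) = -50*g (V(g) = -5*g*(-2 + 4*3) = -5*g*(-2 + 12) = -5*g*10 = -50*g)
(U(-1) - 36)*V(√(3 + v)) = ((-1)² - 36)*(-50*√(3 - 4)) = (1 - 36)*(-50*I) = -(-1750)*I = 1750*I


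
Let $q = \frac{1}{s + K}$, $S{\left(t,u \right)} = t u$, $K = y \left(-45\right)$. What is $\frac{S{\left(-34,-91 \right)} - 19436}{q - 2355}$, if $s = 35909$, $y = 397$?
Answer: $\frac{294875048}{42493619} \approx 6.9393$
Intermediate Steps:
$K = -17865$ ($K = 397 \left(-45\right) = -17865$)
$q = \frac{1}{18044}$ ($q = \frac{1}{35909 - 17865} = \frac{1}{18044} \approx 5.542 \cdot 10^{-5}$)
$\frac{S{\left(-34,-91 \right)} - 19436}{q - 2355} = \frac{\left(-34\right) \left(-91\right) - 19436}{\frac{1}{18044} - 2355} = \frac{3094 - 19436}{\frac{1}{18044} + \left(-19830 + 17475\right)} = - \frac{16342}{\frac{1}{18044} - 2355} = - \frac{16342}{- \frac{42493619}{18044}} = \left(-16342\right) \left(- \frac{18044}{42493619}\right) = \frac{294875048}{42493619}$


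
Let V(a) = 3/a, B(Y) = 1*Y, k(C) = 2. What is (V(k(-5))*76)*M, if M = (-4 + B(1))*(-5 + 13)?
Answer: -2736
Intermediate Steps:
B(Y) = Y
M = -24 (M = (-4 + 1)*(-5 + 13) = -3*8 = -24)
(V(k(-5))*76)*M = ((3/2)*76)*(-24) = 114*(-24) = -2736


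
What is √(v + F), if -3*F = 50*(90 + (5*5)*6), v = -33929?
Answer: I*√37929 ≈ 194.75*I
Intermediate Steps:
F = -4000 (F = -50*(90 + (5*5)*6)/3 = -50*(90 + 25*6)/3 = -50*(90 + 150)/3 = -50*240/3 = -⅓*12000 = -4000)
√(v + F) = √(-33929 - 4000) = √(-37929) = I*√37929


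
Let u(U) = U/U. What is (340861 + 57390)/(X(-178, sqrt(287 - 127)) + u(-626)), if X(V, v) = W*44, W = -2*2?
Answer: -56893/25 ≈ -2275.7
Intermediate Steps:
u(U) = 1
W = -4
X(V, v) = -176 (X(V, v) = -4*44 = -176)
(340861 + 57390)/(X(-178, sqrt(287 - 127)) + u(-626)) = (340861 + 57390)/(-176 + 1) = 398251/(-175) = 398251*(-1/175) = -56893/25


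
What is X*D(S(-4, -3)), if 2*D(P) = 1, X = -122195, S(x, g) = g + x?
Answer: -122195/2 ≈ -61098.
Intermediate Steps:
D(P) = ½ (D(P) = (½)*1 = ½)
X*D(S(-4, -3)) = -122195*½ = -122195/2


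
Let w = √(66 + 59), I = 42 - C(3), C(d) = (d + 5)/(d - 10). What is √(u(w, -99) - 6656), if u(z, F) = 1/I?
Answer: 3*I*√67450190/302 ≈ 81.584*I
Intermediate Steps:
C(d) = (5 + d)/(-10 + d)
I = 302/7 (I = 42 - (5 + 3)/(-10 + 3) = 42 - 8/(-7) = 42 - (-1)*8/7 = 42 - 1*(-8/7) = 42 + 8/7 = 302/7 ≈ 43.143)
w = 5*√5 (w = √125 = 5*√5 ≈ 11.180)
u(z, F) = 7/302 (u(z, F) = 1/(302/7) = 7/302)
√(u(w, -99) - 6656) = √(7/302 - 6656) = √(-2010105/302) = 3*I*√67450190/302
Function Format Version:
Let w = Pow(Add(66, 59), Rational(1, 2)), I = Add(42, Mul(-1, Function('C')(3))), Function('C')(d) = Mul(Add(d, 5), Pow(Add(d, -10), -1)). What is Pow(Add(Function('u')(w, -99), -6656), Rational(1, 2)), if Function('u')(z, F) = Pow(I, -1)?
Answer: Mul(Rational(3, 302), I, Pow(67450190, Rational(1, 2))) ≈ Mul(81.584, I)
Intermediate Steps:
Function('C')(d) = Mul(Pow(Add(-10, d), -1), Add(5, d)) (Function('C')(d) = Mul(Add(5, d), Pow(Add(-10, d), -1)) = Mul(Pow(Add(-10, d), -1), Add(5, d)))
I = Rational(302, 7) (I = Add(42, Mul(-1, Mul(Pow(Add(-10, 3), -1), Add(5, 3)))) = Add(42, Mul(-1, Mul(Pow(-7, -1), 8))) = Add(42, Mul(-1, Mul(Rational(-1, 7), 8))) = Add(42, Mul(-1, Rational(-8, 7))) = Add(42, Rational(8, 7)) = Rational(302, 7) ≈ 43.143)
w = Mul(5, Pow(5, Rational(1, 2))) (w = Pow(125, Rational(1, 2)) = Mul(5, Pow(5, Rational(1, 2))) ≈ 11.180)
Function('u')(z, F) = Rational(7, 302) (Function('u')(z, F) = Pow(Rational(302, 7), -1) = Rational(7, 302))
Pow(Add(Function('u')(w, -99), -6656), Rational(1, 2)) = Pow(Add(Rational(7, 302), -6656), Rational(1, 2)) = Pow(Rational(-2010105, 302), Rational(1, 2)) = Mul(Rational(3, 302), I, Pow(67450190, Rational(1, 2)))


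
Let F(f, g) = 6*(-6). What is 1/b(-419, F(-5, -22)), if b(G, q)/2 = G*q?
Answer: 1/30168 ≈ 3.3148e-5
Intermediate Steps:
F(f, g) = -36
b(G, q) = 2*G*q (b(G, q) = 2*(G*q) = 2*G*q)
1/b(-419, F(-5, -22)) = 1/(2*(-419)*(-36)) = 1/30168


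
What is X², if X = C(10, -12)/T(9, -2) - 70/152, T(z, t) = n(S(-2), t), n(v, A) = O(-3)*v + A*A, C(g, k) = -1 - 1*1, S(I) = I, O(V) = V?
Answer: 63001/144400 ≈ 0.43630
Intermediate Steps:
C(g, k) = -2 (C(g, k) = -1 - 1 = -2)
n(v, A) = A² - 3*v (n(v, A) = -3*v + A*A = -3*v + A² = A² - 3*v)
T(z, t) = 6 + t² (T(z, t) = t² - 3*(-2) = t² + 6 = 6 + t²)
X = -251/380 (X = -2/(6 + (-2)²) - 70/152 = -2/(6 + 4) - 70*1/152 = -2/10 - 35/76 = -2*⅒ - 35/76 = -⅕ - 35/76 = -251/380 ≈ -0.66053)
X² = (-251/380)² = 63001/144400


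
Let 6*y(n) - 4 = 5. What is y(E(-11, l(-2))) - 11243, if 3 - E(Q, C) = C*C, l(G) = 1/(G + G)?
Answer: -22483/2 ≈ -11242.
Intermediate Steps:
l(G) = 1/(2*G)
E(Q, C) = 3 - C² (E(Q, C) = 3 - C*C = 3 - C²)
y(n) = 3/2 (y(n) = ⅔ + (⅙)*5 = ⅔ + ⅚ = 3/2)
y(E(-11, l(-2))) - 11243 = 3/2 - 11243 = -22483/2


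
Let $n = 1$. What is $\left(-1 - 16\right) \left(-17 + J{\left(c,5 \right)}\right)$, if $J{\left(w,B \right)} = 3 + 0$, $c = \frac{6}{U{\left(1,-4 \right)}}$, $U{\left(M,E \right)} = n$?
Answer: $238$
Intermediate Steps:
$U{\left(M,E \right)} = 1$
$c = 6$ ($c = \frac{6}{1} = 6 \cdot 1 = 6$)
$J{\left(w,B \right)} = 3$
$\left(-1 - 16\right) \left(-17 + J{\left(c,5 \right)}\right) = \left(-1 - 16\right) \left(-17 + 3\right) = \left(-1 - 16\right) \left(-14\right) = \left(-17\right) \left(-14\right) = 238$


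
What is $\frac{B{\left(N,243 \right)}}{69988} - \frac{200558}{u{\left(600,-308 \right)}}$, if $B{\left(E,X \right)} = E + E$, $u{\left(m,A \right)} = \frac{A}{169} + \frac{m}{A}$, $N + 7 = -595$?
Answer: $\frac{22832363796186}{429253901} \approx 53191.0$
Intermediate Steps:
$N = -602$ ($N = -7 - 595 = -602$)
$u{\left(m,A \right)} = \frac{A}{169} + \frac{m}{A}$ ($u{\left(m,A \right)} = A \frac{1}{169} + \frac{m}{A} = \frac{A}{169} + \frac{m}{A}$)
$B{\left(E,X \right)} = 2 E$
$\frac{B{\left(N,243 \right)}}{69988} - \frac{200558}{u{\left(600,-308 \right)}} = \frac{2 \left(-602\right)}{69988} - \frac{200558}{\frac{1}{169} \left(-308\right) + \frac{600}{-308}} = \left(-1204\right) \frac{1}{69988} - \frac{200558}{- \frac{308}{169} + 600 \left(- \frac{1}{308}\right)} = - \frac{301}{17497} - \frac{200558}{- \frac{308}{169} - \frac{150}{77}} = - \frac{301}{17497} - \frac{200558}{- \frac{49066}{13013}} = - \frac{301}{17497} - - \frac{1304930627}{24533} = - \frac{301}{17497} + \frac{1304930627}{24533} = \frac{22832363796186}{429253901}$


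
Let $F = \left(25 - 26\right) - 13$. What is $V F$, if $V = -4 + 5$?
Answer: $-14$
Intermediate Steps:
$F = -14$ ($F = -1 - 13 = -14$)
$V = 1$
$V F = 1 \left(-14\right) = -14$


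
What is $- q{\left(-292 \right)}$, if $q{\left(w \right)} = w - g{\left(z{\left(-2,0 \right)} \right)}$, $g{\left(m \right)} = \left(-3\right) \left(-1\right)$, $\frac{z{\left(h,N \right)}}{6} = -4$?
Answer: $295$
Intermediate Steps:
$z{\left(h,N \right)} = -24$ ($z{\left(h,N \right)} = 6 \left(-4\right) = -24$)
$g{\left(m \right)} = 3$
$q{\left(w \right)} = -3 + w$ ($q{\left(w \right)} = w - 3 = -3 + w$)
$- q{\left(-292 \right)} = - (-3 - 292) = \left(-1\right) \left(-295\right) = 295$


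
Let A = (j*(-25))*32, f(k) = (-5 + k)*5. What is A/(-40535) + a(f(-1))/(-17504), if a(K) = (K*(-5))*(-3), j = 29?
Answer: 42433355/70952464 ≈ 0.59805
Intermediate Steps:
f(k) = -25 + 5*k
A = -23200 (A = (29*(-25))*32 = -725*32 = -23200)
a(K) = 15*K (a(K) = -5*K*(-3) = 15*K)
A/(-40535) + a(f(-1))/(-17504) = -23200/(-40535) + (15*(-25 + 5*(-1)))/(-17504) = -23200*(-1/40535) + (15*(-25 - 5))*(-1/17504) = 4640/8107 + (15*(-30))*(-1/17504) = 4640/8107 - 450*(-1/17504) = 4640/8107 + 225/8752 = 42433355/70952464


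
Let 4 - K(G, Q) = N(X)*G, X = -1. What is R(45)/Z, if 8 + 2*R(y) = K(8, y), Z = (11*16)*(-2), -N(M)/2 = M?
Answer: 5/176 ≈ 0.028409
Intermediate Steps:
N(M) = -2*M
Z = -352 (Z = 176*(-2) = -352)
K(G, Q) = 4 - 2*G (K(G, Q) = 4 - (-2*(-1))*G = 4 - 2*G)
R(y) = -10 (R(y) = -4 + (4 - 2*8)/2 = -4 + (4 - 16)/2 = -4 + (1/2)*(-12) = -4 - 6 = -10)
R(45)/Z = -10/(-352) = -10*(-1/352) = 5/176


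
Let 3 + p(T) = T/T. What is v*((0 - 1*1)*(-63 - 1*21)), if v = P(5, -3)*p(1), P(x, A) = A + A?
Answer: 1008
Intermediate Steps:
p(T) = -2 (p(T) = -3 + T/T = -3 + 1 = -2)
P(x, A) = 2*A
v = 12 (v = (2*(-3))*(-2) = -6*(-2) = 12)
v*((0 - 1*1)*(-63 - 1*21)) = 12*((0 - 1*1)*(-63 - 1*21)) = 12*((0 - 1)*(-63 - 21)) = 12*(-1*(-84)) = 12*84 = 1008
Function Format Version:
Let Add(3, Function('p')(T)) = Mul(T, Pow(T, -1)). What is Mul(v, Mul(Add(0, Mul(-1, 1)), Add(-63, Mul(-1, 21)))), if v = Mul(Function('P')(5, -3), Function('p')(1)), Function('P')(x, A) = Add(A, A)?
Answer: 1008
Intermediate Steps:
Function('p')(T) = -2 (Function('p')(T) = Add(-3, Mul(T, Pow(T, -1))) = Add(-3, 1) = -2)
Function('P')(x, A) = Mul(2, A)
v = 12 (v = Mul(Mul(2, -3), -2) = Mul(-6, -2) = 12)
Mul(v, Mul(Add(0, Mul(-1, 1)), Add(-63, Mul(-1, 21)))) = Mul(12, Mul(Add(0, Mul(-1, 1)), Add(-63, Mul(-1, 21)))) = Mul(12, Mul(Add(0, -1), Add(-63, -21))) = Mul(12, Mul(-1, -84)) = Mul(12, 84) = 1008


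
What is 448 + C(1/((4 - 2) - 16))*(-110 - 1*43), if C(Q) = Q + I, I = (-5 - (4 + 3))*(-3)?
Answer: -70687/14 ≈ -5049.1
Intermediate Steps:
I = 36 (I = (-5 - 1*7)*(-3) = (-5 - 7)*(-3) = -12*(-3) = 36)
C(Q) = 36 + Q (C(Q) = Q + 36 = 36 + Q)
448 + C(1/((4 - 2) - 16))*(-110 - 1*43) = 448 + (36 + 1/((4 - 2) - 16))*(-110 - 1*43) = 448 + (36 + 1/(2 - 16))*(-110 - 43) = 448 + (36 + 1/(-14))*(-153) = 448 + (36 - 1/14)*(-153) = 448 + (503/14)*(-153) = 448 - 76959/14 = -70687/14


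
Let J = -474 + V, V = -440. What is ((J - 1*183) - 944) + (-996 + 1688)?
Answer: -1349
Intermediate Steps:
J = -914 (J = -474 - 440 = -914)
((J - 1*183) - 944) + (-996 + 1688) = ((-914 - 1*183) - 944) + (-996 + 1688) = ((-914 - 183) - 944) + 692 = (-1097 - 944) + 692 = -2041 + 692 = -1349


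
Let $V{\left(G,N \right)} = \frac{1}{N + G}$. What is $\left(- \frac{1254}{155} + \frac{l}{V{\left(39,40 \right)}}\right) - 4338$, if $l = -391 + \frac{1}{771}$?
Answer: $- \frac{4210757224}{119505} \approx -35235.0$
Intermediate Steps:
$V{\left(G,N \right)} = \frac{1}{G + N}$
$l = - \frac{301460}{771}$ ($l = -391 + \frac{1}{771} = - \frac{301460}{771} \approx -391.0$)
$\left(- \frac{1254}{155} + \frac{l}{V{\left(39,40 \right)}}\right) - 4338 = \left(- \frac{1254}{155} - \frac{301460}{771 \frac{1}{39 + 40}}\right) - 4338 = \left(\left(-1254\right) \frac{1}{155} - \frac{301460}{771 \cdot \frac{1}{79}}\right) - 4338 = \left(- \frac{1254}{155} - \frac{301460 \frac{1}{\frac{1}{79}}}{771}\right) - 4338 = \left(- \frac{1254}{155} - \frac{23815340}{771}\right) - 4338 = - \frac{3692344534}{119505} - 4338 = - \frac{4210757224}{119505}$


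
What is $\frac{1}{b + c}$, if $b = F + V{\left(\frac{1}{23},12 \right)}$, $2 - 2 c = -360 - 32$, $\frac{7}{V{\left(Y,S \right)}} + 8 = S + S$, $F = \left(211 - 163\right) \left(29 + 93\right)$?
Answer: $\frac{16}{96855} \approx 0.0001652$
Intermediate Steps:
$F = 5856$ ($F = 48 \cdot 122 = 5856$)
$V{\left(Y,S \right)} = \frac{7}{-8 + 2 S}$ ($V{\left(Y,S \right)} = \frac{7}{-8 + \left(S + S\right)} = \frac{7}{-8 + 2 S}$)
$c = 197$ ($c = 1 - \frac{-360 - 32}{2} = 1 - -196 = 1 + 196 = 197$)
$b = \frac{93703}{16}$ ($b = 5856 + \frac{7}{2 \left(-4 + 12\right)} = 5856 + \frac{7}{2 \cdot 8} = 5856 + \frac{7}{2} \cdot \frac{1}{8} = 5856 + \frac{7}{16} = \frac{93703}{16} \approx 5856.4$)
$\frac{1}{b + c} = \frac{1}{\frac{93703}{16} + 197} = \frac{1}{\frac{96855}{16}} = \frac{16}{96855}$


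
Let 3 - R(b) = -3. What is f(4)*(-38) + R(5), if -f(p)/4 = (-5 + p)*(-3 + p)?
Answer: -146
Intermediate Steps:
R(b) = 6 (R(b) = 3 - 1*(-3) = 3 + 3 = 6)
f(p) = -4*(-5 + p)*(-3 + p)
f(4)*(-38) + R(5) = (-60 - 4*4² + 32*4)*(-38) + 6 = (-60 - 4*16 + 128)*(-38) + 6 = (-60 - 64 + 128)*(-38) + 6 = 4*(-38) + 6 = -152 + 6 = -146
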